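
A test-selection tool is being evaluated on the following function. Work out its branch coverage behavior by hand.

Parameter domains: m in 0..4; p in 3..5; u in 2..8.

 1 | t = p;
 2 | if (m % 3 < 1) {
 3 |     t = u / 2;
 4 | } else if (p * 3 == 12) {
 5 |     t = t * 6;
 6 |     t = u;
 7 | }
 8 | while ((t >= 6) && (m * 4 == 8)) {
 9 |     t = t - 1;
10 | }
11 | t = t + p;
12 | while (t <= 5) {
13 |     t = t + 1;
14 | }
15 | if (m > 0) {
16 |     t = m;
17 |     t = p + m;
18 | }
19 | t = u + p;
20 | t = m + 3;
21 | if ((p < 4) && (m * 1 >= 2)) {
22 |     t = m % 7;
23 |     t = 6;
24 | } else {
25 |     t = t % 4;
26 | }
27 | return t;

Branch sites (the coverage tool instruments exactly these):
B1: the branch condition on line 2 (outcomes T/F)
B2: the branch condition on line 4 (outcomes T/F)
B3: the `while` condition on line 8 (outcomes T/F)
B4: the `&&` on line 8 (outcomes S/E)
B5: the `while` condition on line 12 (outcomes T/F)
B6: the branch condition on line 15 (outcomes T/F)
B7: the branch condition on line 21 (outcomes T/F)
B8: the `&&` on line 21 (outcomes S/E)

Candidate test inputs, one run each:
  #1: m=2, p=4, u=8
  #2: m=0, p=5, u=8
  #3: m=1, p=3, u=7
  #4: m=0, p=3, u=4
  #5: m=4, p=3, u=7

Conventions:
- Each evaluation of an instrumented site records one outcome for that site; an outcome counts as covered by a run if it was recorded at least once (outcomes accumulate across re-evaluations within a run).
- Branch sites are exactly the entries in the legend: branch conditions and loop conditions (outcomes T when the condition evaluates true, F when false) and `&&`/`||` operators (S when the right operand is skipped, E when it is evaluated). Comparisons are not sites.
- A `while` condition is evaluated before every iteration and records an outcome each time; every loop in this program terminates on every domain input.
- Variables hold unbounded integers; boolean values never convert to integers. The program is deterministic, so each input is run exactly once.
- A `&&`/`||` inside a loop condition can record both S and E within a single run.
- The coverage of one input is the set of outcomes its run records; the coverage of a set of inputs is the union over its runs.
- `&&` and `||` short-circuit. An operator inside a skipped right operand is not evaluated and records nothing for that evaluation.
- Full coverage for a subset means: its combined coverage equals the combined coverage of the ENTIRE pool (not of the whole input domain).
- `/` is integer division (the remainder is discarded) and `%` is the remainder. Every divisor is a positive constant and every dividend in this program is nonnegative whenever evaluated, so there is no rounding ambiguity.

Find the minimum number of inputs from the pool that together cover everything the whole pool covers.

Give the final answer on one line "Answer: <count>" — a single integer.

run #1 (m=2, p=4, u=8) runs B1->F, B2->T, B4->E, B3->T, B4->E, B3->T, B4->E, B3->T, B4->S, B3->F, B5->F, B6->T, B8->S, B7->F; records B1=F, B2=T, B3=T, B3=F, B4=S, B4=E, B5=F, B6=T, B7=F, B8=S
run #2 (m=0, p=5, u=8) runs B1->T, B4->S, B3->F, B5->F, B6->F, B8->S, B7->F; records B1=T, B3=F, B4=S, B5=F, B6=F, B7=F, B8=S
run #3 (m=1, p=3, u=7) runs B1->F, B2->F, B4->S, B3->F, B5->F, B6->T, B8->E, B7->F; records B1=F, B2=F, B3=F, B4=S, B5=F, B6=T, B7=F, B8=E
run #4 (m=0, p=3, u=4) runs B1->T, B4->S, B3->F, B5->T, B5->F, B6->F, B8->E, B7->F; records B1=T, B3=F, B4=S, B5=T, B5=F, B6=F, B7=F, B8=E
run #5 (m=4, p=3, u=7) runs B1->F, B2->F, B4->S, B3->F, B5->F, B6->T, B8->E, B7->T; records B1=F, B2=F, B3=F, B4=S, B5=F, B6=T, B7=T, B8=E
pool-wide coverage (16 outcomes): B1=T, B1=F, B2=T, B2=F, B3=T, B3=F, B4=S, B4=E, B5=T, B5=F, B6=T, B6=F, B7=T, B7=F, B8=S, B8=E
every size-1 subset falls short of the 16 outcomes (best: 10/16)
every size-2 subset falls short of the 16 outcomes (best: 14/16)
inputs {1, 4, 5} (size 3) cover everything; no size-3 subset with a lexicographically smaller index list covers all 16

Answer: 3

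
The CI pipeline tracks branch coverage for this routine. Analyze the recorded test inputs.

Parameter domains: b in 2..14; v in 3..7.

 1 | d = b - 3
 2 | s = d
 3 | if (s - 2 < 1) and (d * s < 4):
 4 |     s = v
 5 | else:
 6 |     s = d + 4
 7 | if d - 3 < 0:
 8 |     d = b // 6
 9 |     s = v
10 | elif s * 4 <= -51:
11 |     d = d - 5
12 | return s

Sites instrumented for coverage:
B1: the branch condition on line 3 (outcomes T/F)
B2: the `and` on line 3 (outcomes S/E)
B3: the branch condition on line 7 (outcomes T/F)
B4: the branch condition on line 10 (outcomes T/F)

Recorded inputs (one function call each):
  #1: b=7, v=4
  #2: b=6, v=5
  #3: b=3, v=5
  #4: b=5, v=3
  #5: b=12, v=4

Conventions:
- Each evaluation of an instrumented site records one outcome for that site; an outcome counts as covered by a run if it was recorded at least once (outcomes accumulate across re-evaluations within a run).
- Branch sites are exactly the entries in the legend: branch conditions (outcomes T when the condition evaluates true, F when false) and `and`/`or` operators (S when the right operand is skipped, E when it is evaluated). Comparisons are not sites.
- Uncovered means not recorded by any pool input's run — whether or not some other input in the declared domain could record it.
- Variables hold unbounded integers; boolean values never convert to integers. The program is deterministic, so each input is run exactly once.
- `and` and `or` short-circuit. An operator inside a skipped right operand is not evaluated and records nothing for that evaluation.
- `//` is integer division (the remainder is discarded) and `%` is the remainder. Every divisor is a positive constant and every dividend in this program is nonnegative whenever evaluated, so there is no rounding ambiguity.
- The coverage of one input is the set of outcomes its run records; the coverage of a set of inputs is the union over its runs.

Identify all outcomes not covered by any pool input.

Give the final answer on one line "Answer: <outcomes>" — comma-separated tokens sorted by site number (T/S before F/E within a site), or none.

run #1 (b=7, v=4) runs B2->S, B1->F, B3->F, B4->F; records B1=F, B2=S, B3=F, B4=F
run #2 (b=6, v=5) runs B2->S, B1->F, B3->F, B4->F; records B1=F, B2=S, B3=F, B4=F
run #3 (b=3, v=5) runs B2->E, B1->T, B3->T; records B1=T, B2=E, B3=T
run #4 (b=5, v=3) runs B2->E, B1->F, B3->T; records B1=F, B2=E, B3=T
run #5 (b=12, v=4) runs B2->S, B1->F, B3->F, B4->F; records B1=F, B2=S, B3=F, B4=F
union over the pool: B1=T, B1=F, B2=S, B2=E, B3=T, B3=F, B4=F
uncovered (1 of 8): B4=T

Answer: B4=T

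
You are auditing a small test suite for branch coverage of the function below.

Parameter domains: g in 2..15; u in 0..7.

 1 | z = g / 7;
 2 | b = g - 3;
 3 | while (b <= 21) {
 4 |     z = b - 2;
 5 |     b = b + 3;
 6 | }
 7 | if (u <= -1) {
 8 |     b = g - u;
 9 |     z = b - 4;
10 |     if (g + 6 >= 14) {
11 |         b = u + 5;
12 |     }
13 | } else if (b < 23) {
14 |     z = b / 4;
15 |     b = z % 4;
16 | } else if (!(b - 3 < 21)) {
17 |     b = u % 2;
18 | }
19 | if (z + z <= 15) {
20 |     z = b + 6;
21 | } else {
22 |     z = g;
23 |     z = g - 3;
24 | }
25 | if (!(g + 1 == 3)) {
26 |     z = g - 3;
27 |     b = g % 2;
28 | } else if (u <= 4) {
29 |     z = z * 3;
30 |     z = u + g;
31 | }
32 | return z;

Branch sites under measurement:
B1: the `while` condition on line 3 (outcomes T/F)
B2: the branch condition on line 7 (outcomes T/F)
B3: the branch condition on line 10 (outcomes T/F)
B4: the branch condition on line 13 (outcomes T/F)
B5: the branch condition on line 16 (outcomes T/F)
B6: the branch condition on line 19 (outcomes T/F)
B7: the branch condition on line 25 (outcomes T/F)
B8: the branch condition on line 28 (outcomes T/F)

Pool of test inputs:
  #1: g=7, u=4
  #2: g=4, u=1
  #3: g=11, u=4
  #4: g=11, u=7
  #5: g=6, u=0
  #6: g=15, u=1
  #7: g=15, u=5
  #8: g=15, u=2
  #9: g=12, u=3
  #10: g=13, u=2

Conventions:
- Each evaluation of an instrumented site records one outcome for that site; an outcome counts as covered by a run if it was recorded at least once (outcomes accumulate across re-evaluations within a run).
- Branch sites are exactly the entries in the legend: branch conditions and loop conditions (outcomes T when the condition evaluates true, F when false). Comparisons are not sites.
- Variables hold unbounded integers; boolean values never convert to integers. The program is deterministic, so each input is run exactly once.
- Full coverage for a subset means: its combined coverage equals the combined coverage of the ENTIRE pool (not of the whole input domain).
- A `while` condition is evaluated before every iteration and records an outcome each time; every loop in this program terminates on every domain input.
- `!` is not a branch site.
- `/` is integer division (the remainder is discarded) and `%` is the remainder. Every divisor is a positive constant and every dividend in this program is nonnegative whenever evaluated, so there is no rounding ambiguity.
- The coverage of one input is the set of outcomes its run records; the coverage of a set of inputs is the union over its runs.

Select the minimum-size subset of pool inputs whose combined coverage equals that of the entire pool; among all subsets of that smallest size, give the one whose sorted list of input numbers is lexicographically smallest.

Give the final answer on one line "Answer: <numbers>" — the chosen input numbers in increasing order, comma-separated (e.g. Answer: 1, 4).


input #1 (g=7, u=4): covers B1=T, B1=F, B2=F, B4=T, B6=T, B7=T
input #2 (g=4, u=1): covers B1=T, B1=F, B2=F, B4=T, B6=T, B7=T
input #3 (g=11, u=4): covers B1=T, B1=F, B2=F, B4=F, B5=F, B6=F, B7=T
input #4 (g=11, u=7): covers B1=T, B1=F, B2=F, B4=F, B5=F, B6=F, B7=T
input #5 (g=6, u=0): covers B1=T, B1=F, B2=F, B4=F, B5=T, B6=F, B7=T
input #6 (g=15, u=1): covers B1=T, B1=F, B2=F, B4=F, B5=T, B6=F, B7=T
input #7 (g=15, u=5): covers B1=T, B1=F, B2=F, B4=F, B5=T, B6=F, B7=T
input #8 (g=15, u=2): covers B1=T, B1=F, B2=F, B4=F, B5=T, B6=F, B7=T
input #9 (g=12, u=3): covers B1=T, B1=F, B2=F, B4=F, B5=T, B6=F, B7=T
input #10 (g=13, u=2): covers B1=T, B1=F, B2=F, B4=T, B6=T, B7=T
pool-wide coverage (10 outcomes): B1=T, B1=F, B2=F, B4=T, B4=F, B5=T, B5=F, B6=T, B6=F, B7=T
checked all size-1 subsets: none covers 10 outcomes (max 7/10)
checked all size-2 subsets: none covers 10 outcomes (max 9/10)
size 3: inputs {1, 3, 5} cover all 10 outcomes, and no lexicographically smaller subset of this size does
Answer: 1, 3, 5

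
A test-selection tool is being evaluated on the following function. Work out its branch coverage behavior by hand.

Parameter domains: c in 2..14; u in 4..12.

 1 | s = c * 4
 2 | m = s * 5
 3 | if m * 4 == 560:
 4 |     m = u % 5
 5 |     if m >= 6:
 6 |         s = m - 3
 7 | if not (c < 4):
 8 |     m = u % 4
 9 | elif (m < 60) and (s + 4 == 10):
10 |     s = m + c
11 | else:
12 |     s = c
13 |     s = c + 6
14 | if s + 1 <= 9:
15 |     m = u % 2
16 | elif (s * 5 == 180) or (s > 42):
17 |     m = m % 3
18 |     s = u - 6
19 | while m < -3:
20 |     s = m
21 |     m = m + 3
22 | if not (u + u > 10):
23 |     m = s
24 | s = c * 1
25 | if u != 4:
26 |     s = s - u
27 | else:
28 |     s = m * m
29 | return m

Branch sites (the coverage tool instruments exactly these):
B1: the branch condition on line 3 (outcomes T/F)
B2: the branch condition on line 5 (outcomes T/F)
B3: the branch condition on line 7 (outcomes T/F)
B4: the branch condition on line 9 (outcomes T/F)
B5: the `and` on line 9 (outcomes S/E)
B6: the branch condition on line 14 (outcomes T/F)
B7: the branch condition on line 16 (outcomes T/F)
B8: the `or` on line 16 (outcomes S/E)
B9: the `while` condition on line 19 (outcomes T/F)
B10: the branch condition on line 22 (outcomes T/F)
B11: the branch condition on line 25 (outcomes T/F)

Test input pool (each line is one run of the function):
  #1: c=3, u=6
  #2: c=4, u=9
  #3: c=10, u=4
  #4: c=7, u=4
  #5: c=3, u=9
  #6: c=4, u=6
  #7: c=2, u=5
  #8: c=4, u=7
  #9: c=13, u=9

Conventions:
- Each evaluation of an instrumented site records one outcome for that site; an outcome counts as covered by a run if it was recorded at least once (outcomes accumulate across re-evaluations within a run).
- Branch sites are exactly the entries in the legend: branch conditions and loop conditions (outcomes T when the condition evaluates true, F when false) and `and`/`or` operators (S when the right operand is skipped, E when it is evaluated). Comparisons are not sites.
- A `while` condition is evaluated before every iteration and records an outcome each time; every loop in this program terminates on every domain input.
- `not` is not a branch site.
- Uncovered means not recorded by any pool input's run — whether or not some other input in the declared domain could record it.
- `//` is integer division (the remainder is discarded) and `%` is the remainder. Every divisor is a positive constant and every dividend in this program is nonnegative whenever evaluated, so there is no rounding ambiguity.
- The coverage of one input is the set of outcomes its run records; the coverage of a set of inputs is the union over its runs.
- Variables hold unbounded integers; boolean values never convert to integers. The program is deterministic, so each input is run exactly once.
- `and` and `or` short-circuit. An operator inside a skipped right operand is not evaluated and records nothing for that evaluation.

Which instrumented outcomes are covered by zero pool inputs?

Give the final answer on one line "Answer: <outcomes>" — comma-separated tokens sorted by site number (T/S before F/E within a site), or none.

input #1, c=3, u=6: events B1->F, B3->F, B5->S, B4->F, B6->F, B8->E, B7->F, B9->F, B10->F, B11->T; outcomes B1=F, B3=F, B4=F, B5=S, B6=F, B7=F, B8=E, B9=F, B10=F, B11=T
input #2, c=4, u=9: events B1->F, B3->T, B6->F, B8->E, B7->F, B9->F, B10->F, B11->T; outcomes B1=F, B3=T, B6=F, B7=F, B8=E, B9=F, B10=F, B11=T
input #3, c=10, u=4: events B1->F, B3->T, B6->F, B8->E, B7->F, B9->F, B10->T, B11->F; outcomes B1=F, B3=T, B6=F, B7=F, B8=E, B9=F, B10=T, B11=F
input #4, c=7, u=4: events B1->T, B2->F, B3->T, B6->F, B8->E, B7->F, B9->F, B10->T, B11->F; outcomes B1=T, B2=F, B3=T, B6=F, B7=F, B8=E, B9=F, B10=T, B11=F
input #5, c=3, u=9: events B1->F, B3->F, B5->S, B4->F, B6->F, B8->E, B7->F, B9->F, B10->F, B11->T; outcomes B1=F, B3=F, B4=F, B5=S, B6=F, B7=F, B8=E, B9=F, B10=F, B11=T
input #6, c=4, u=6: events B1->F, B3->T, B6->F, B8->E, B7->F, B9->F, B10->F, B11->T; outcomes B1=F, B3=T, B6=F, B7=F, B8=E, B9=F, B10=F, B11=T
input #7, c=2, u=5: events B1->F, B3->F, B5->E, B4->F, B6->T, B9->F, B10->T, B11->T; outcomes B1=F, B3=F, B4=F, B5=E, B6=T, B9=F, B10=T, B11=T
input #8, c=4, u=7: events B1->F, B3->T, B6->F, B8->E, B7->F, B9->F, B10->F, B11->T; outcomes B1=F, B3=T, B6=F, B7=F, B8=E, B9=F, B10=F, B11=T
input #9, c=13, u=9: events B1->F, B3->T, B6->F, B8->E, B7->T, B9->F, B10->F, B11->T; outcomes B1=F, B3=T, B6=F, B7=T, B8=E, B9=F, B10=F, B11=T
union over the pool: B1=T, B1=F, B2=F, B3=T, B3=F, B4=F, B5=S, B5=E, B6=T, B6=F, B7=T, B7=F, B8=E, B9=F, B10=T, B10=F, B11=T, B11=F
uncovered (4 of 22): B2=T, B4=T, B8=S, B9=T

Answer: B2=T, B4=T, B8=S, B9=T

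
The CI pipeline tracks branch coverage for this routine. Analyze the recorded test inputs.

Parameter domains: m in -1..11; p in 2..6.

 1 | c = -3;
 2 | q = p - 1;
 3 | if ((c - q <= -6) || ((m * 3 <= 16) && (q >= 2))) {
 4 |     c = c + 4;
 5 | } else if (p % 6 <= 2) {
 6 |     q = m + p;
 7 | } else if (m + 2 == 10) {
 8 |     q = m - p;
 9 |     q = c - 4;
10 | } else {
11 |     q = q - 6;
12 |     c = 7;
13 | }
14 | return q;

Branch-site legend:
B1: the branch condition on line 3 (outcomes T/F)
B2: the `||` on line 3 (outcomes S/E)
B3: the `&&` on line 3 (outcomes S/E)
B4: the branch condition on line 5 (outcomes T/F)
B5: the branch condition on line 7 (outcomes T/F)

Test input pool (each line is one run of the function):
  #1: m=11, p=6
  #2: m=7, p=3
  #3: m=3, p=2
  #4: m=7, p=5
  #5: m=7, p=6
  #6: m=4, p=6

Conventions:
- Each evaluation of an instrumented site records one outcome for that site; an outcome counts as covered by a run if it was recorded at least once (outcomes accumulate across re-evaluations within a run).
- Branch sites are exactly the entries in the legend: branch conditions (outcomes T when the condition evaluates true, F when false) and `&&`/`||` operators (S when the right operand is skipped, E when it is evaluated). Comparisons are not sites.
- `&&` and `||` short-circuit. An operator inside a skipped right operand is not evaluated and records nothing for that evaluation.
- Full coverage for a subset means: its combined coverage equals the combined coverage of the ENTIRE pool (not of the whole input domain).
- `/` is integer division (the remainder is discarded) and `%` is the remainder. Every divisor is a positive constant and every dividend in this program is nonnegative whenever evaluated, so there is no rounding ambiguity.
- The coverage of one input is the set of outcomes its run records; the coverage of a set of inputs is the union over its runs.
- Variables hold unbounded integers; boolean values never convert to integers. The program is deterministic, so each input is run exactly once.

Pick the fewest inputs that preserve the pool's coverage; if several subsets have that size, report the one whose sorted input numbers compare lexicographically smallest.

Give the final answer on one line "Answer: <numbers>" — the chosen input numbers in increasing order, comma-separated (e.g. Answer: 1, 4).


input #1, m=11, p=6: events B2->S, B1->T; outcomes B1=T, B2=S
input #2, m=7, p=3: events B2->E, B3->S, B1->F, B4->F, B5->F; outcomes B1=F, B2=E, B3=S, B4=F, B5=F
input #3, m=3, p=2: events B2->E, B3->E, B1->F, B4->T; outcomes B1=F, B2=E, B3=E, B4=T
input #4, m=7, p=5: events B2->S, B1->T; outcomes B1=T, B2=S
input #5, m=7, p=6: events B2->S, B1->T; outcomes B1=T, B2=S
input #6, m=4, p=6: events B2->S, B1->T; outcomes B1=T, B2=S
the full pool covers 9 outcomes: B1=T, B1=F, B2=S, B2=E, B3=S, B3=E, B4=T, B4=F, B5=F
every size-1 subset falls short of the 9 outcomes (best: 5/9)
every size-2 subset falls short of the 9 outcomes (best: 7/9)
size 3: inputs {1, 2, 3} cover all 9 outcomes, and no lexicographically smaller subset of this size does
Answer: 1, 2, 3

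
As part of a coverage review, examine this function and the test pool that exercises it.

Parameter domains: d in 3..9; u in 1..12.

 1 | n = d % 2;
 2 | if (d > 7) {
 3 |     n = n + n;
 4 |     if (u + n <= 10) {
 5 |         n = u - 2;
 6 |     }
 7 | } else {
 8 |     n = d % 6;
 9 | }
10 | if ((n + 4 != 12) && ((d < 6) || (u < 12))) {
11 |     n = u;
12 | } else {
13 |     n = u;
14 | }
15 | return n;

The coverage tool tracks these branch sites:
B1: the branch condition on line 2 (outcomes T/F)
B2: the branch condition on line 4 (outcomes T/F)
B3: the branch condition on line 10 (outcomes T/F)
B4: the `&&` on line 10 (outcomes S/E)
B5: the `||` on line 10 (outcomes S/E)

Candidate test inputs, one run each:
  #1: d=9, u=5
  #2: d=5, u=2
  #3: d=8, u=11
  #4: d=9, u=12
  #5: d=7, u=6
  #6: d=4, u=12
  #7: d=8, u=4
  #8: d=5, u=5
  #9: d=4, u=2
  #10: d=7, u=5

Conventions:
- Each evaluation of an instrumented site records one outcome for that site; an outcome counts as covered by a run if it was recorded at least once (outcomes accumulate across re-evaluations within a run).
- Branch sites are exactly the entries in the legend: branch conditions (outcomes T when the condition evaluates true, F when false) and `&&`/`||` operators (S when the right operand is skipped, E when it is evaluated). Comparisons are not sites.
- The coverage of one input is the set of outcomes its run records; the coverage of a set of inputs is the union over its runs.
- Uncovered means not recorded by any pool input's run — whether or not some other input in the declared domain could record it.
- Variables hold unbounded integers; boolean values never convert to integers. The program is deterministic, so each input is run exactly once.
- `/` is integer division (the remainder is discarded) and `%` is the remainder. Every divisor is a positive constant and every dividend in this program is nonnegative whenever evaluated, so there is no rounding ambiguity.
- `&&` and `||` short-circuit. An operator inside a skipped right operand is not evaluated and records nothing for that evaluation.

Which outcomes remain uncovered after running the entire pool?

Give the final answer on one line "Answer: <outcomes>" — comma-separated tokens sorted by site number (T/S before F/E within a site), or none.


#1 (d=9, u=5) -> covered: B1=T, B2=T, B3=T, B4=E, B5=E
#2 (d=5, u=2) -> covered: B1=F, B3=T, B4=E, B5=S
#3 (d=8, u=11) -> covered: B1=T, B2=F, B3=T, B4=E, B5=E
#4 (d=9, u=12) -> covered: B1=T, B2=F, B3=F, B4=E, B5=E
#5 (d=7, u=6) -> covered: B1=F, B3=T, B4=E, B5=E
#6 (d=4, u=12) -> covered: B1=F, B3=T, B4=E, B5=S
#7 (d=8, u=4) -> covered: B1=T, B2=T, B3=T, B4=E, B5=E
#8 (d=5, u=5) -> covered: B1=F, B3=T, B4=E, B5=S
#9 (d=4, u=2) -> covered: B1=F, B3=T, B4=E, B5=S
#10 (d=7, u=5) -> covered: B1=F, B3=T, B4=E, B5=E
union over the pool: B1=T, B1=F, B2=T, B2=F, B3=T, B3=F, B4=E, B5=S, B5=E
uncovered (1 of 10): B4=S
Answer: B4=S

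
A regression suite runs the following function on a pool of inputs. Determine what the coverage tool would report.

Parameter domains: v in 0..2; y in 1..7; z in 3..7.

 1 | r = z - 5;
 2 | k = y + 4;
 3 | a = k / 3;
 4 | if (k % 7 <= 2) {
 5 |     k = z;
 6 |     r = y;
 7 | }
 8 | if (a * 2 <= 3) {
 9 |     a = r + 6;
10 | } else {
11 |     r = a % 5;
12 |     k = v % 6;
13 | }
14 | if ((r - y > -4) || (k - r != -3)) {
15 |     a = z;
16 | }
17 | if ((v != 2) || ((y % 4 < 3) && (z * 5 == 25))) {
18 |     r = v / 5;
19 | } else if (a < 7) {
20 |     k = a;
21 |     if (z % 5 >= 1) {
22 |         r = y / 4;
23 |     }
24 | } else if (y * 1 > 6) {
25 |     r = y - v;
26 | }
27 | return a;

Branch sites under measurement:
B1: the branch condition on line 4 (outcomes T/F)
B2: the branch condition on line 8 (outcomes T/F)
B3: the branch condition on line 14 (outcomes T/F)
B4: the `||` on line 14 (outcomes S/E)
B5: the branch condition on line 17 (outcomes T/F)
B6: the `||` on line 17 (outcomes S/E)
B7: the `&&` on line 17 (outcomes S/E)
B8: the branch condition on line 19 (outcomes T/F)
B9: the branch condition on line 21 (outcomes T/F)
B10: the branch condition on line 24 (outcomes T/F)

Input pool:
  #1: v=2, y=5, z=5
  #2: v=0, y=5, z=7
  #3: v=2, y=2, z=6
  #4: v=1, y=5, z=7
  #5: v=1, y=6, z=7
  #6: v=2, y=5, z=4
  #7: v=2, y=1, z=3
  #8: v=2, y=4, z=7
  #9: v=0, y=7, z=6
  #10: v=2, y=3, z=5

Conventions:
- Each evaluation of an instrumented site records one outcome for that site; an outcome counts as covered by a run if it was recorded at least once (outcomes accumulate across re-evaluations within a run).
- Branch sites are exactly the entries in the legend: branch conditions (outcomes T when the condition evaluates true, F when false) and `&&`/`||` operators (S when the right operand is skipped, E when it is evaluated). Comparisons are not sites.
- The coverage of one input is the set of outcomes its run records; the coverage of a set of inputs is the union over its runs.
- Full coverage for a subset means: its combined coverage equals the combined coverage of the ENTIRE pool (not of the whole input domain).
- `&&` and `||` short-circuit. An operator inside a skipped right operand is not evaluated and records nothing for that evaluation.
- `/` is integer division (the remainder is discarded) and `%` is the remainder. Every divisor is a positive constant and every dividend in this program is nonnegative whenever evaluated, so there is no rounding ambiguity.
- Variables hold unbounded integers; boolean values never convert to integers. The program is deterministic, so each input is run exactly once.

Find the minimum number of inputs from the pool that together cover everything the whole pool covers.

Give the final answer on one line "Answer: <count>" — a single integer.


test 1 (v=2, y=5, z=5) fires B1->T, B2->F, B4->S, B3->T, B6->E, B7->E, B5->T; hits B1=T, B2=F, B3=T, B4=S, B5=T, B6=E, B7=E
test 2 (v=0, y=5, z=7) fires B1->T, B2->F, B4->S, B3->T, B6->S, B5->T; hits B1=T, B2=F, B3=T, B4=S, B5=T, B6=S
test 3 (v=2, y=2, z=6) fires B1->F, B2->F, B4->S, B3->T, B6->E, B7->E, B5->F, B8->T, B9->T; hits B1=F, B2=F, B3=T, B4=S, B5=F, B6=E, B7=E, B8=T, B9=T
test 4 (v=1, y=5, z=7) fires B1->T, B2->F, B4->S, B3->T, B6->S, B5->T; hits B1=T, B2=F, B3=T, B4=S, B5=T, B6=S
test 5 (v=1, y=6, z=7) fires B1->F, B2->F, B4->S, B3->T, B6->S, B5->T; hits B1=F, B2=F, B3=T, B4=S, B5=T, B6=S
test 6 (v=2, y=5, z=4) fires B1->T, B2->F, B4->S, B3->T, B6->E, B7->E, B5->F, B8->T, B9->T; hits B1=T, B2=F, B3=T, B4=S, B5=F, B6=E, B7=E, B8=T, B9=T
test 7 (v=2, y=1, z=3) fires B1->F, B2->T, B4->S, B3->T, B6->E, B7->E, B5->F, B8->T, B9->T; hits B1=F, B2=T, B3=T, B4=S, B5=F, B6=E, B7=E, B8=T, B9=T
test 8 (v=2, y=4, z=7) fires B1->T, B2->F, B4->S, B3->T, B6->E, B7->E, B5->F, B8->F, B10->F; hits B1=T, B2=F, B3=T, B4=S, B5=F, B6=E, B7=E, B8=F, B10=F
test 9 (v=0, y=7, z=6) fires B1->F, B2->F, B4->E, B3->F, B6->S, B5->T; hits B1=F, B2=F, B3=F, B4=E, B5=T, B6=S
test 10 (v=2, y=3, z=5) fires B1->T, B2->F, B4->S, B3->T, B6->E, B7->S, B5->F, B8->T, B9->F; hits B1=T, B2=F, B3=T, B4=S, B5=F, B6=E, B7=S, B8=T, B9=F
union over all inputs: B1=T, B1=F, B2=T, B2=F, B3=T, B3=F, B4=S, B4=E, B5=T, B5=F, B6=S, B6=E, B7=S, B7=E, B8=T, B8=F, B9=T, B9=F, B10=F (19 outcomes)
every size-1 subset falls short of the 19 outcomes (best: 9/19)
every size-2 subset falls short of the 19 outcomes (best: 14/19)
every size-3 subset falls short of the 19 outcomes (best: 17/19)
size 4: inputs {7, 8, 9, 10} cover all 19 outcomes, and no lexicographically smaller subset of this size does
Answer: 4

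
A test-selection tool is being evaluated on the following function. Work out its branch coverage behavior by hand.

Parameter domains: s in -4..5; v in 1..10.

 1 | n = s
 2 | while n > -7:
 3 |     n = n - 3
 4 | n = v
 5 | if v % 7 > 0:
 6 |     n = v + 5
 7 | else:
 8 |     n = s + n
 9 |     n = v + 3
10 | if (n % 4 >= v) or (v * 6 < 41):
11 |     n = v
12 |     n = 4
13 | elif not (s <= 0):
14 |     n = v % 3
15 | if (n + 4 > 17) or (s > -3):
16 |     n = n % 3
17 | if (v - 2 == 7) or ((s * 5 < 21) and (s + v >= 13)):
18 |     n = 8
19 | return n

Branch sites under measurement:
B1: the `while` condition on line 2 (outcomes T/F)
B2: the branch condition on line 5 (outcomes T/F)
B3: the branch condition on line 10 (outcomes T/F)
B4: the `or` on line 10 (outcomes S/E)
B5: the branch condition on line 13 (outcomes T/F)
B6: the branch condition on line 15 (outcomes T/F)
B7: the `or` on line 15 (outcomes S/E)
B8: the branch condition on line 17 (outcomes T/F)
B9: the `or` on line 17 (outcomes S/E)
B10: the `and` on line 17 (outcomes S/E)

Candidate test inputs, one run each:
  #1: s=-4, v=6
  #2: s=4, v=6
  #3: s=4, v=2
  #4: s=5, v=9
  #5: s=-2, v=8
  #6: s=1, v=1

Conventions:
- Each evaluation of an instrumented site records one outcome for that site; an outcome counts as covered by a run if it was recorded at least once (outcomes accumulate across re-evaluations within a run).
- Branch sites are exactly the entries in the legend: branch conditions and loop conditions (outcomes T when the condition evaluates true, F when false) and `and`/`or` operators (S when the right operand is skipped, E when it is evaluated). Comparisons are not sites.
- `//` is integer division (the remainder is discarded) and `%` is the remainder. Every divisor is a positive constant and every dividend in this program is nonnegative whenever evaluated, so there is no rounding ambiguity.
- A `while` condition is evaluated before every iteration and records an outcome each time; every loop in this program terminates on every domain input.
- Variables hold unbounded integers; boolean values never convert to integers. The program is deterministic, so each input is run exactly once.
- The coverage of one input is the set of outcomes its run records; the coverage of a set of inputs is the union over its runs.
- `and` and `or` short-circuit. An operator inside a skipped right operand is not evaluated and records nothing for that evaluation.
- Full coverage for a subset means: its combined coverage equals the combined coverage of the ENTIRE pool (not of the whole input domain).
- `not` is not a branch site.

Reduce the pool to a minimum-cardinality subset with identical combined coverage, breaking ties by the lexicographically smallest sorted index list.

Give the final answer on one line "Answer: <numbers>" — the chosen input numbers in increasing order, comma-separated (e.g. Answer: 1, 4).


input #1, s=-4, v=6: events B1->T, B1->F, B2->T, B4->E, B3->T, B7->E, B6->F, B9->E, B10->E, B8->F; outcomes B1=T, B1=F, B2=T, B3=T, B4=E, B6=F, B7=E, B8=F, B9=E, B10=E
input #2, s=4, v=6: events B1->T, B1->T, B1->T, B1->T, B1->F, B2->T, B4->E, B3->T, B7->E, B6->T, B9->E, B10->E, B8->F; outcomes B1=T, B1=F, B2=T, B3=T, B4=E, B6=T, B7=E, B8=F, B9=E, B10=E
input #3, s=4, v=2: events B1->T, B1->T, B1->T, B1->T, B1->F, B2->T, B4->S, B3->T, B7->E, B6->T, B9->E, B10->E, B8->F; outcomes B1=T, B1=F, B2=T, B3=T, B4=S, B6=T, B7=E, B8=F, B9=E, B10=E
input #4, s=5, v=9: events B1->T, B1->T, B1->T, B1->T, B1->F, B2->T, B4->E, B3->F, B5->T, B7->E, B6->T, B9->S, B8->T; outcomes B1=T, B1=F, B2=T, B3=F, B4=E, B5=T, B6=T, B7=E, B8=T, B9=S
input #5, s=-2, v=8: events B1->T, B1->T, B1->F, B2->T, B4->E, B3->F, B5->F, B7->E, B6->T, B9->E, B10->E, B8->F; outcomes B1=T, B1=F, B2=T, B3=F, B4=E, B5=F, B6=T, B7=E, B8=F, B9=E, B10=E
input #6, s=1, v=1: events B1->T, B1->T, B1->T, B1->F, B2->T, B4->S, B3->T, B7->E, B6->T, B9->E, B10->E, B8->F; outcomes B1=T, B1=F, B2=T, B3=T, B4=S, B6=T, B7=E, B8=F, B9=E, B10=E
the full pool covers 17 outcomes: B1=T, B1=F, B2=T, B3=T, B3=F, B4=S, B4=E, B5=T, B5=F, B6=T, B6=F, B7=E, B8=T, B8=F, B9=S, B9=E, B10=E
no size-1 subset reaches all 17 outcomes (best union: 11/17)
no size-2 subset reaches all 17 outcomes (best union: 15/17)
no size-3 subset reaches all 17 outcomes (best union: 16/17)
inputs {1, 3, 4, 5} (size 4) cover everything; no size-4 subset with a lexicographically smaller index list covers all 17
Answer: 1, 3, 4, 5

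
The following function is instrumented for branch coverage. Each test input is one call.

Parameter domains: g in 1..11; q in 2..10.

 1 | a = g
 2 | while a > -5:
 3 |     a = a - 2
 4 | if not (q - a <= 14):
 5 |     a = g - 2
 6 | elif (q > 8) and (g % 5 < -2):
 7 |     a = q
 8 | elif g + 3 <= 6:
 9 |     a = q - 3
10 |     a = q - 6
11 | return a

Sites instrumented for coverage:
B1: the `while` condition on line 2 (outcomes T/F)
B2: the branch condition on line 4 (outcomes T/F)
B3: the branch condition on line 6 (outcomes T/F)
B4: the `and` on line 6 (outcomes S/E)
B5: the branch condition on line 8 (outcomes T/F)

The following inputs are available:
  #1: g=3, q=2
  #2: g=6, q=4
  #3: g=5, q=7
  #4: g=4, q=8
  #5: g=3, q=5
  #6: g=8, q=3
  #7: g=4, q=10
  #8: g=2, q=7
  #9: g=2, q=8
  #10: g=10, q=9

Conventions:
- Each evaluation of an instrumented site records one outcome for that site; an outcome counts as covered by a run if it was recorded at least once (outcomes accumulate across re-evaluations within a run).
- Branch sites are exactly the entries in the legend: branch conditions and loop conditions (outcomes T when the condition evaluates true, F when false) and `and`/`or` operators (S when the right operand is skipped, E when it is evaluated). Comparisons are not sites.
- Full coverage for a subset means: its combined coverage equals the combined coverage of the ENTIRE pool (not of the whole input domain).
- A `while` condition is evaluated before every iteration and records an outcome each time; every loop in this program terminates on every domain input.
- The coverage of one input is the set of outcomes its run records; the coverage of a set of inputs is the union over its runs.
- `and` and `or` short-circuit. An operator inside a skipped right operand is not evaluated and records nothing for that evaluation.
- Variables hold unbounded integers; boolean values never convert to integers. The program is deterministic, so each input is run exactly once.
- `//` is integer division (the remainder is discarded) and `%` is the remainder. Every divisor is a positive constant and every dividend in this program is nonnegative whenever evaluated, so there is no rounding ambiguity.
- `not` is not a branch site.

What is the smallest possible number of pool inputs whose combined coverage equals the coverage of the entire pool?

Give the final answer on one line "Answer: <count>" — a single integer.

test 1 (g=3, q=2) fires B1->T, B1->T, B1->T, B1->T, B1->F, B2->F, B4->S, B3->F, B5->T; hits B1=T, B1=F, B2=F, B3=F, B4=S, B5=T
test 2 (g=6, q=4) fires B1->T, B1->T, B1->T, B1->T, B1->T, B1->T, B1->F, B2->F, B4->S, B3->F, B5->F; hits B1=T, B1=F, B2=F, B3=F, B4=S, B5=F
test 3 (g=5, q=7) fires B1->T, B1->T, B1->T, B1->T, B1->T, B1->F, B2->F, B4->S, B3->F, B5->F; hits B1=T, B1=F, B2=F, B3=F, B4=S, B5=F
test 4 (g=4, q=8) fires B1->T, B1->T, B1->T, B1->T, B1->T, B1->F, B2->F, B4->S, B3->F, B5->F; hits B1=T, B1=F, B2=F, B3=F, B4=S, B5=F
test 5 (g=3, q=5) fires B1->T, B1->T, B1->T, B1->T, B1->F, B2->F, B4->S, B3->F, B5->T; hits B1=T, B1=F, B2=F, B3=F, B4=S, B5=T
test 6 (g=8, q=3) fires B1->T, B1->T, B1->T, B1->T, B1->T, B1->T, B1->T, B1->F, B2->F, B4->S, B3->F, B5->F; hits B1=T, B1=F, B2=F, B3=F, B4=S, B5=F
test 7 (g=4, q=10) fires B1->T, B1->T, B1->T, B1->T, B1->T, B1->F, B2->T; hits B1=T, B1=F, B2=T
test 8 (g=2, q=7) fires B1->T, B1->T, B1->T, B1->T, B1->F, B2->F, B4->S, B3->F, B5->T; hits B1=T, B1=F, B2=F, B3=F, B4=S, B5=T
test 9 (g=2, q=8) fires B1->T, B1->T, B1->T, B1->T, B1->F, B2->F, B4->S, B3->F, B5->T; hits B1=T, B1=F, B2=F, B3=F, B4=S, B5=T
test 10 (g=10, q=9) fires B1->T, B1->T, B1->T, B1->T, B1->T, B1->T, B1->T, B1->T, B1->F, B2->T; hits B1=T, B1=F, B2=T
pool-wide coverage (8 outcomes): B1=T, B1=F, B2=T, B2=F, B3=F, B4=S, B5=T, B5=F
no size-1 subset reaches all 8 outcomes (best union: 6/8)
no size-2 subset reaches all 8 outcomes (best union: 7/8)
the canonical winner is {1, 2, 7}: size 3, full 8-outcome coverage, earliest index list among size-3 covers

Answer: 3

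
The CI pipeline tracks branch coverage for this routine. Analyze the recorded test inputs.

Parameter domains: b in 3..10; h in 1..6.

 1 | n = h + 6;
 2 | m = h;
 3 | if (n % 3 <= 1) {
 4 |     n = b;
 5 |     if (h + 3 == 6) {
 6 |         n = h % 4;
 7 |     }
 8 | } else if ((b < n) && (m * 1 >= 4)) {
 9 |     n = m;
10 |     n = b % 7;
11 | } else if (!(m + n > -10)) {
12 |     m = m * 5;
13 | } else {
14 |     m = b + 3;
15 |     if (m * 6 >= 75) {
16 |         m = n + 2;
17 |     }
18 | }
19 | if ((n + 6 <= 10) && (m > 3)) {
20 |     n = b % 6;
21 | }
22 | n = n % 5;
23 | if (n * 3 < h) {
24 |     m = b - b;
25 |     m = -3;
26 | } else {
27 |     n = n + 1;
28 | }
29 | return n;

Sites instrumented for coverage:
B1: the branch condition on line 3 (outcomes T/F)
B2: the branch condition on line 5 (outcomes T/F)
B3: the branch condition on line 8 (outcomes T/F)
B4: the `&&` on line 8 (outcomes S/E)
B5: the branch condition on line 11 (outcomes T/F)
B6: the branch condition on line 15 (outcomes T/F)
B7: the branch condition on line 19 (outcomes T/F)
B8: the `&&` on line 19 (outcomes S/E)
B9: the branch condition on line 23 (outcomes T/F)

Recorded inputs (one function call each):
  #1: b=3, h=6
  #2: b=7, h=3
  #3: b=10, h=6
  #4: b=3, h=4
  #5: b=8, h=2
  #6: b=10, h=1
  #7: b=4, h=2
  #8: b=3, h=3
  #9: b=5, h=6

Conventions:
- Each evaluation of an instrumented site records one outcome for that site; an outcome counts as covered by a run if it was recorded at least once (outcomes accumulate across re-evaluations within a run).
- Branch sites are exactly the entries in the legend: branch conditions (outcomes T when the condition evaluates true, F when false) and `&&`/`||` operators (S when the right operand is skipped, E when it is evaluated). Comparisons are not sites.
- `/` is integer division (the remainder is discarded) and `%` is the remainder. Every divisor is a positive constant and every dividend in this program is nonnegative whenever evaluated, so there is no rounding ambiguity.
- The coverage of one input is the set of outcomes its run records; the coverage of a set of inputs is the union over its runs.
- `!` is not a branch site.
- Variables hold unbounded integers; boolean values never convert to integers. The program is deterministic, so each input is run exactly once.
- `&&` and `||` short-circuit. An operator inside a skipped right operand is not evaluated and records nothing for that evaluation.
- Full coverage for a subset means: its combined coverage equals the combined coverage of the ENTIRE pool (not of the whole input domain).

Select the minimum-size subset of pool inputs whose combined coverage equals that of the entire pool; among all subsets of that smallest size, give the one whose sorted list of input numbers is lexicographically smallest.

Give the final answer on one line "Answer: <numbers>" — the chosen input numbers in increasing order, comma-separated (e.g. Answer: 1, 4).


#1 (b=3, h=6) -> covered: B1=T, B2=F, B7=T, B8=E, B9=F
#2 (b=7, h=3) -> covered: B1=T, B2=T, B7=F, B8=E, B9=F
#3 (b=10, h=6) -> covered: B1=T, B2=F, B7=F, B8=S, B9=T
#4 (b=3, h=4) -> covered: B1=T, B2=F, B7=T, B8=E, B9=F
#5 (b=8, h=2) -> covered: B1=F, B3=F, B4=S, B5=F, B6=F, B7=F, B8=S, B9=F
#6 (b=10, h=1) -> covered: B1=T, B2=F, B7=F, B8=S, B9=T
#7 (b=4, h=2) -> covered: B1=F, B3=F, B4=E, B5=F, B6=F, B7=F, B8=S, B9=F
#8 (b=3, h=3) -> covered: B1=T, B2=T, B7=F, B8=E, B9=F
#9 (b=5, h=6) -> covered: B1=T, B2=F, B7=F, B8=S, B9=T
pool-wide coverage (15 outcomes): B1=T, B1=F, B2=T, B2=F, B3=F, B4=S, B4=E, B5=F, B6=F, B7=T, B7=F, B8=S, B8=E, B9=T, B9=F
size 1 is not enough: best union over all size-1 subsets is 8/15
size 2 is not enough: best union over all size-2 subsets is 12/15
size 3 is not enough: best union over all size-3 subsets is 13/15
size 4 is not enough: best union over all size-4 subsets is 14/15
size 5: inputs {1, 2, 3, 5, 7} cover all 15 outcomes, and no lexicographically smaller subset of this size does
Answer: 1, 2, 3, 5, 7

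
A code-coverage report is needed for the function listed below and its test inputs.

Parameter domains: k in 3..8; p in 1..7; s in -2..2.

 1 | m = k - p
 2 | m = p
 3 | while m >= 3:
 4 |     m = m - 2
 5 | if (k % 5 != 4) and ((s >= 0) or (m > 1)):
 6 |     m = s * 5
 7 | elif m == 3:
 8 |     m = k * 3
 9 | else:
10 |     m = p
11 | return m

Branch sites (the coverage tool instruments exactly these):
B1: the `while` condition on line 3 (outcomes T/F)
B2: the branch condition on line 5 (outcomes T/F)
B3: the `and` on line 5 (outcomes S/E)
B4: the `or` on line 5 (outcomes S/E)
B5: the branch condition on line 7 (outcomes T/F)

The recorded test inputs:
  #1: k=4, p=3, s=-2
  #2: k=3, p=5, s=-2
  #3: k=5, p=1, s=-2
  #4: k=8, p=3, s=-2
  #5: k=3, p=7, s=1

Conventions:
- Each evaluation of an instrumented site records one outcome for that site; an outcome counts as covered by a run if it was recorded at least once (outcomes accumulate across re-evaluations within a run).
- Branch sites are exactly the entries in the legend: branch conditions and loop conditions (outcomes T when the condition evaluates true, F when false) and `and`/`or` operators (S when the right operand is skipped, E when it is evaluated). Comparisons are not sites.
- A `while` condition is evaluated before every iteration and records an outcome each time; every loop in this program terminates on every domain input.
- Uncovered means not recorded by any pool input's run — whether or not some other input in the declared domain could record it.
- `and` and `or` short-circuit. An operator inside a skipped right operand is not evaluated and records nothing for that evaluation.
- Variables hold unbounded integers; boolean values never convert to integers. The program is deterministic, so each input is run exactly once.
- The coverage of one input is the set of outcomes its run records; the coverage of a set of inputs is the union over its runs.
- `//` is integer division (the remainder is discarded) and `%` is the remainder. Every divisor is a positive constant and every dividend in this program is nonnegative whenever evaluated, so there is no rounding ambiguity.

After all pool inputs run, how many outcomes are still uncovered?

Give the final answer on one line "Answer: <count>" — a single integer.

#1 (k=4, p=3, s=-2) -> covered: B1=T, B1=F, B2=F, B3=S, B5=F
#2 (k=3, p=5, s=-2) -> covered: B1=T, B1=F, B2=F, B3=E, B4=E, B5=F
#3 (k=5, p=1, s=-2) -> covered: B1=F, B2=F, B3=E, B4=E, B5=F
#4 (k=8, p=3, s=-2) -> covered: B1=T, B1=F, B2=F, B3=E, B4=E, B5=F
#5 (k=3, p=7, s=1) -> covered: B1=T, B1=F, B2=T, B3=E, B4=S
union over the pool: B1=T, B1=F, B2=T, B2=F, B3=S, B3=E, B4=S, B4=E, B5=F
uncovered (1 of 10): B5=T

Answer: 1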